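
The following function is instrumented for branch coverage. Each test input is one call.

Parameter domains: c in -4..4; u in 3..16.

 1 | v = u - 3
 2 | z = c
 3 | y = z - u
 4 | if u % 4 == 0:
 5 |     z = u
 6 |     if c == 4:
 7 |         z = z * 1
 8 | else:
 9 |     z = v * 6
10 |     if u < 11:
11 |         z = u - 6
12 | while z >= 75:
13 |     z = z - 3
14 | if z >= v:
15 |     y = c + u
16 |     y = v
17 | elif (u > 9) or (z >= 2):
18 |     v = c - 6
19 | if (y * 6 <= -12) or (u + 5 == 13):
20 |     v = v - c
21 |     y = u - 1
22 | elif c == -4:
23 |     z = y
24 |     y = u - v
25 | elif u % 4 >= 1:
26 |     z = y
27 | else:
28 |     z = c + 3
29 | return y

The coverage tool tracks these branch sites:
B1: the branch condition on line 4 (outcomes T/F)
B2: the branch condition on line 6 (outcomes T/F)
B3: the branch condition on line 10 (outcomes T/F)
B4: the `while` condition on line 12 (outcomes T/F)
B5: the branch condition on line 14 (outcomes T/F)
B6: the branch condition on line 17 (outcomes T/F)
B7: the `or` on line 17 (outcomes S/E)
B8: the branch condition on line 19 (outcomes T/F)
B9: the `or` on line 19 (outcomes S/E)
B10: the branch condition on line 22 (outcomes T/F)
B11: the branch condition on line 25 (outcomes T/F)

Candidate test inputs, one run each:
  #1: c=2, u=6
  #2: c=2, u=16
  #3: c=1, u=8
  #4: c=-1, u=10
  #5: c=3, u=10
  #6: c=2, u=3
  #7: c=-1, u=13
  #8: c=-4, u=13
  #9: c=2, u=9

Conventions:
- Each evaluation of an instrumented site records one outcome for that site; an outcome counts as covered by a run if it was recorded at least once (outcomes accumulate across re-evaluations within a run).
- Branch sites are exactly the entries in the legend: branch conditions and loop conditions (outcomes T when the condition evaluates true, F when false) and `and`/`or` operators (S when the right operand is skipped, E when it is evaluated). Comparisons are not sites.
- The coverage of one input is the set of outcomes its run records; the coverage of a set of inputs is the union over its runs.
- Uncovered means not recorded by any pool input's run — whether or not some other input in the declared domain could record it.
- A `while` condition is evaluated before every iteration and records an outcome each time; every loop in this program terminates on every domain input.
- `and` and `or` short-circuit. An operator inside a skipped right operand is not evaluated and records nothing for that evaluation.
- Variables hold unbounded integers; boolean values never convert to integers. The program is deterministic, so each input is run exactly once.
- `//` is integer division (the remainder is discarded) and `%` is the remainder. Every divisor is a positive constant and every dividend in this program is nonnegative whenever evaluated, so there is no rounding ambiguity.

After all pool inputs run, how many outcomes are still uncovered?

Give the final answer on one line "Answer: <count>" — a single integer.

test 1 (c=2, u=6) fires B1->F, B3->T, B4->F, B5->F, B7->E, B6->F, B9->S, B8->T; hits B1=F, B3=T, B4=F, B5=F, B6=F, B7=E, B8=T, B9=S
test 2 (c=2, u=16) fires B1->T, B2->F, B4->F, B5->T, B9->E, B8->F, B10->F, B11->F; hits B1=T, B2=F, B4=F, B5=T, B8=F, B9=E, B10=F, B11=F
test 3 (c=1, u=8) fires B1->T, B2->F, B4->F, B5->T, B9->E, B8->T; hits B1=T, B2=F, B4=F, B5=T, B8=T, B9=E
test 4 (c=-1, u=10) fires B1->F, B3->T, B4->F, B5->F, B7->S, B6->T, B9->S, B8->T; hits B1=F, B3=T, B4=F, B5=F, B6=T, B7=S, B8=T, B9=S
test 5 (c=3, u=10) fires B1->F, B3->T, B4->F, B5->F, B7->S, B6->T, B9->S, B8->T; hits B1=F, B3=T, B4=F, B5=F, B6=T, B7=S, B8=T, B9=S
test 6 (c=2, u=3) fires B1->F, B3->T, B4->F, B5->F, B7->E, B6->F, B9->E, B8->F, B10->F, B11->T; hits B1=F, B3=T, B4=F, B5=F, B6=F, B7=E, B8=F, B9=E, B10=F, B11=T
test 7 (c=-1, u=13) fires B1->F, B3->F, B4->F, B5->T, B9->E, B8->F, B10->F, B11->T; hits B1=F, B3=F, B4=F, B5=T, B8=F, B9=E, B10=F, B11=T
test 8 (c=-4, u=13) fires B1->F, B3->F, B4->F, B5->T, B9->E, B8->F, B10->T; hits B1=F, B3=F, B4=F, B5=T, B8=F, B9=E, B10=T
test 9 (c=2, u=9) fires B1->F, B3->T, B4->F, B5->F, B7->E, B6->T, B9->S, B8->T; hits B1=F, B3=T, B4=F, B5=F, B6=T, B7=E, B8=T, B9=S
union over the pool: B1=T, B1=F, B2=F, B3=T, B3=F, B4=F, B5=T, B5=F, B6=T, B6=F, B7=S, B7=E, B8=T, B8=F, B9=S, B9=E, B10=T, B10=F, B11=T, B11=F
uncovered (2 of 22): B2=T, B4=T

Answer: 2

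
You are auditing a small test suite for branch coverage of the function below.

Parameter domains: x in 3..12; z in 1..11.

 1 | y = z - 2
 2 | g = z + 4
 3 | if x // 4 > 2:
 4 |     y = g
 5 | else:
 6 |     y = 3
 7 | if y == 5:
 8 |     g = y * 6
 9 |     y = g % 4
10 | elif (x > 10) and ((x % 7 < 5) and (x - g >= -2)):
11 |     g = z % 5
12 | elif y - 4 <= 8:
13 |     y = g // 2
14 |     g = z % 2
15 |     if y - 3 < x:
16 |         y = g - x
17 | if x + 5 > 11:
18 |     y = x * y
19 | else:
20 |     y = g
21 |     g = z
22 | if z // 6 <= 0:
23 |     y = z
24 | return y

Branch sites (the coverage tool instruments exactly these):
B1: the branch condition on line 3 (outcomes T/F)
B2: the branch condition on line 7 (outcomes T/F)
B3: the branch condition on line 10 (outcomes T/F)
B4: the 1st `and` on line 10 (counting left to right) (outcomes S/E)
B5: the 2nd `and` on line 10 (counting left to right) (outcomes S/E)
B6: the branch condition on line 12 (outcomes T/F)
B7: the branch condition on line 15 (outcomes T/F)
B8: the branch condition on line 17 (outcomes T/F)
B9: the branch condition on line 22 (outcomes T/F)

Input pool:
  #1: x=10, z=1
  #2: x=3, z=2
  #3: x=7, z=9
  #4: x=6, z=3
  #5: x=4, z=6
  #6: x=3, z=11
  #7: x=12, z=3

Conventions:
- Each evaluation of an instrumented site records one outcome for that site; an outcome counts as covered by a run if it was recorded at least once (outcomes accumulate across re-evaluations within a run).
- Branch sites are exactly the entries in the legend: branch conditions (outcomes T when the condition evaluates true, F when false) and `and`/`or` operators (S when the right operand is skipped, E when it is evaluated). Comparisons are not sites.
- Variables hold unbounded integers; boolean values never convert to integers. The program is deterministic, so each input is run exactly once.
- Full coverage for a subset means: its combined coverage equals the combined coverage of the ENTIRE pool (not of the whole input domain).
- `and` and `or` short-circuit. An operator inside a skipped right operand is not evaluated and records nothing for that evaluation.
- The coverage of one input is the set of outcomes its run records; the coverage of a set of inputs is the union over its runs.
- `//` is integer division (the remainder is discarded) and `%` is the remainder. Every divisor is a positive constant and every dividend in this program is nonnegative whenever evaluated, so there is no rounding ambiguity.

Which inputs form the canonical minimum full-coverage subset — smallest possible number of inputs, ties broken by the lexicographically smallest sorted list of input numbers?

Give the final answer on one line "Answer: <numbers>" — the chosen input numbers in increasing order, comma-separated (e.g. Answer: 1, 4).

input #1, x=10, z=1: events B1->F, B2->F, B4->S, B3->F, B6->T, B7->T, B8->T, B9->T; outcomes B1=F, B2=F, B3=F, B4=S, B6=T, B7=T, B8=T, B9=T
input #2, x=3, z=2: events B1->F, B2->F, B4->S, B3->F, B6->T, B7->T, B8->F, B9->T; outcomes B1=F, B2=F, B3=F, B4=S, B6=T, B7=T, B8=F, B9=T
input #3, x=7, z=9: events B1->F, B2->F, B4->S, B3->F, B6->T, B7->T, B8->T, B9->F; outcomes B1=F, B2=F, B3=F, B4=S, B6=T, B7=T, B8=T, B9=F
input #4, x=6, z=3: events B1->F, B2->F, B4->S, B3->F, B6->T, B7->T, B8->F, B9->T; outcomes B1=F, B2=F, B3=F, B4=S, B6=T, B7=T, B8=F, B9=T
input #5, x=4, z=6: events B1->F, B2->F, B4->S, B3->F, B6->T, B7->T, B8->F, B9->F; outcomes B1=F, B2=F, B3=F, B4=S, B6=T, B7=T, B8=F, B9=F
input #6, x=3, z=11: events B1->F, B2->F, B4->S, B3->F, B6->T, B7->F, B8->F, B9->F; outcomes B1=F, B2=F, B3=F, B4=S, B6=T, B7=F, B8=F, B9=F
input #7, x=12, z=3: events B1->T, B2->F, B4->E, B5->S, B3->F, B6->T, B7->T, B8->T, B9->T; outcomes B1=T, B2=F, B3=F, B4=E, B5=S, B6=T, B7=T, B8=T, B9=T
union over all inputs: B1=T, B1=F, B2=F, B3=F, B4=S, B4=E, B5=S, B6=T, B7=T, B7=F, B8=T, B8=F, B9=T, B9=F (14 outcomes)
size 1 is not enough: best union over all size-1 subsets is 9/14
the canonical winner is {6, 7}: size 2, full 14-outcome coverage, earliest index list among size-2 covers

Answer: 6, 7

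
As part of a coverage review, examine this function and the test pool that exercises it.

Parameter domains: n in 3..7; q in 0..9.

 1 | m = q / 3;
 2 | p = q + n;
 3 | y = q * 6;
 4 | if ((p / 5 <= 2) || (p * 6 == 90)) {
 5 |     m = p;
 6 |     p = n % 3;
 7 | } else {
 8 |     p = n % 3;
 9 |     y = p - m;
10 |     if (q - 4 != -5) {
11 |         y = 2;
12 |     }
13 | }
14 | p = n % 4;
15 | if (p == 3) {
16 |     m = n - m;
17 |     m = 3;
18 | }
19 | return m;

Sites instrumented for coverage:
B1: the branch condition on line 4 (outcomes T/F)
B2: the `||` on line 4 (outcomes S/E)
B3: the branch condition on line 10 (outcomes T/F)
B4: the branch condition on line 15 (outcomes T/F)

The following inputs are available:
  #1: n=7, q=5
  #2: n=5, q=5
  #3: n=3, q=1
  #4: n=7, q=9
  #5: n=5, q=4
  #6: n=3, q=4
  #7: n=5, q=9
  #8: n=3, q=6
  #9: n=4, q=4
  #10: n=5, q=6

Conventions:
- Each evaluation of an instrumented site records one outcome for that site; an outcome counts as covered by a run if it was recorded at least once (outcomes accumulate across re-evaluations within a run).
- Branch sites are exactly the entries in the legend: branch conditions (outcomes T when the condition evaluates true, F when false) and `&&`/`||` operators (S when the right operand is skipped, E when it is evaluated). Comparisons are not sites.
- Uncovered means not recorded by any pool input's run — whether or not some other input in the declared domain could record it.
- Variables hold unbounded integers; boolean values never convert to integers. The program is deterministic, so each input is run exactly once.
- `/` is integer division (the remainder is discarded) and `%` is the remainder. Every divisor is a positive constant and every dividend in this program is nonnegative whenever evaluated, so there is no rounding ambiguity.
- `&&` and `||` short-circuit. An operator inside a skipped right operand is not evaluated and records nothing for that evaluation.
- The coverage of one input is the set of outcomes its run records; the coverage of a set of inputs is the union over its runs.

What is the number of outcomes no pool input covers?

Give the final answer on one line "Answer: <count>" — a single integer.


run #1 (n=7, q=5) runs B2->S, B1->T, B4->T; records B1=T, B2=S, B4=T
run #2 (n=5, q=5) runs B2->S, B1->T, B4->F; records B1=T, B2=S, B4=F
run #3 (n=3, q=1) runs B2->S, B1->T, B4->T; records B1=T, B2=S, B4=T
run #4 (n=7, q=9) runs B2->E, B1->F, B3->T, B4->T; records B1=F, B2=E, B3=T, B4=T
run #5 (n=5, q=4) runs B2->S, B1->T, B4->F; records B1=T, B2=S, B4=F
run #6 (n=3, q=4) runs B2->S, B1->T, B4->T; records B1=T, B2=S, B4=T
run #7 (n=5, q=9) runs B2->S, B1->T, B4->F; records B1=T, B2=S, B4=F
run #8 (n=3, q=6) runs B2->S, B1->T, B4->T; records B1=T, B2=S, B4=T
run #9 (n=4, q=4) runs B2->S, B1->T, B4->F; records B1=T, B2=S, B4=F
run #10 (n=5, q=6) runs B2->S, B1->T, B4->F; records B1=T, B2=S, B4=F
union over the pool: B1=T, B1=F, B2=S, B2=E, B3=T, B4=T, B4=F
uncovered (1 of 8): B3=F
Answer: 1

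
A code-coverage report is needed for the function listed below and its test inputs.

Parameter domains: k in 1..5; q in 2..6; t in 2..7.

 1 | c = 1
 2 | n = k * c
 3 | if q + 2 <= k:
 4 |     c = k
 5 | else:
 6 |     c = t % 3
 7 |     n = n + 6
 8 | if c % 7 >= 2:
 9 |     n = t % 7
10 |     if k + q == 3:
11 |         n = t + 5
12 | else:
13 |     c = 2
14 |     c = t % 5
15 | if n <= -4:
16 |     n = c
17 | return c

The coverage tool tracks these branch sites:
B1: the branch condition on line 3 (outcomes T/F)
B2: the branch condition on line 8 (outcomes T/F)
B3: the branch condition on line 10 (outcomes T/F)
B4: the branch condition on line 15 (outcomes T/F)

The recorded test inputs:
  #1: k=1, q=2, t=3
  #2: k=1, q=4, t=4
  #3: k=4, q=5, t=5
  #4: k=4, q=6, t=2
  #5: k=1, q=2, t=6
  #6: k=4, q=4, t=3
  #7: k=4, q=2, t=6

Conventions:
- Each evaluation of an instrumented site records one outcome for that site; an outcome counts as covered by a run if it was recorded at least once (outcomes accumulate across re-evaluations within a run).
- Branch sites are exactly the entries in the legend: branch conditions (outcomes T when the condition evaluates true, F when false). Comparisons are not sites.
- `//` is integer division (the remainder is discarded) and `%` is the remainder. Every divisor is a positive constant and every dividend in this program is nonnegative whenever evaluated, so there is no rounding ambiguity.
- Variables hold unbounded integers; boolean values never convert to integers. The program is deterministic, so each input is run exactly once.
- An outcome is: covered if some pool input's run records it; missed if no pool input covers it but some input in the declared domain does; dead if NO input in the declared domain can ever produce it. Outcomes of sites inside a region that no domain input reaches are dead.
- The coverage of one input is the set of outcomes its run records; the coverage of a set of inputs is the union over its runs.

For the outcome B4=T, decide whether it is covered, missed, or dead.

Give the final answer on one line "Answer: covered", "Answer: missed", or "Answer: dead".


no pool input records B4=T
checking all 150 inputs in the declared domain: B4=T is never recorded -> dead
Answer: dead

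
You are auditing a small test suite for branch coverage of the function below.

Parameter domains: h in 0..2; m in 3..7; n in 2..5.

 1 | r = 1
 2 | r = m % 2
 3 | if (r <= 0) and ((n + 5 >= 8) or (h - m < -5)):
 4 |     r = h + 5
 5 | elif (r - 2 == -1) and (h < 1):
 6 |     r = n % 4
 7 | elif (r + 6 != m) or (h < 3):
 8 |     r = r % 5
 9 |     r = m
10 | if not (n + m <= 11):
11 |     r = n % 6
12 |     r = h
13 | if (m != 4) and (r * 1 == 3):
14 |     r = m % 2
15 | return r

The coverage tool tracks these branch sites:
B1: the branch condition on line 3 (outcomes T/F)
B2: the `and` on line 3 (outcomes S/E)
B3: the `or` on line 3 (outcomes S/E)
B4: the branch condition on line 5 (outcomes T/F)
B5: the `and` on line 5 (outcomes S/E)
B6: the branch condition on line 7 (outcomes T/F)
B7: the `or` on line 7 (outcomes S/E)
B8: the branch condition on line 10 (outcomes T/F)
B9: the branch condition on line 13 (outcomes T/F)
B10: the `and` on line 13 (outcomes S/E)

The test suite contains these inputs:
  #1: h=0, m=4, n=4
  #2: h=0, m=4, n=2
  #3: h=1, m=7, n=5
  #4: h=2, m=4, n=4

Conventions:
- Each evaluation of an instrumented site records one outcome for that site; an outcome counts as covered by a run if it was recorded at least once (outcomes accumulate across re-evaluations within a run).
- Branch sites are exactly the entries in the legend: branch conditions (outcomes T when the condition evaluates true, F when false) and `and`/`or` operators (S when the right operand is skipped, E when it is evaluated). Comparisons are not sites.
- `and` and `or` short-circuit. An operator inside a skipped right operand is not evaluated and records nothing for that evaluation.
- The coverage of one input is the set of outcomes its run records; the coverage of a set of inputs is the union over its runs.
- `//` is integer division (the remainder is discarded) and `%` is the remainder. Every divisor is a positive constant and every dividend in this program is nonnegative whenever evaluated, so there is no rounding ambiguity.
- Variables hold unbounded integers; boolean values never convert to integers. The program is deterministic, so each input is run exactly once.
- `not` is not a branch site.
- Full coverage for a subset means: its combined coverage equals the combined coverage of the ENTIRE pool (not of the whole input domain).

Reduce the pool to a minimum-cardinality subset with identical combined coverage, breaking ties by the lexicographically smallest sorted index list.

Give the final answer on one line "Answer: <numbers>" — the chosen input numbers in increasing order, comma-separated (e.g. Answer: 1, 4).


run #1 (h=0, m=4, n=4) runs B2->E, B3->S, B1->T, B8->F, B10->S, B9->F; records B1=T, B2=E, B3=S, B8=F, B9=F, B10=S
run #2 (h=0, m=4, n=2) runs B2->E, B3->E, B1->F, B5->S, B4->F, B7->S, B6->T, B8->F, B10->S, B9->F; records B1=F, B2=E, B3=E, B4=F, B5=S, B6=T, B7=S, B8=F, B9=F, B10=S
run #3 (h=1, m=7, n=5) runs B2->S, B1->F, B5->E, B4->F, B7->E, B6->T, B8->T, B10->E, B9->F; records B1=F, B2=S, B4=F, B5=E, B6=T, B7=E, B8=T, B9=F, B10=E
run #4 (h=2, m=4, n=4) runs B2->E, B3->S, B1->T, B8->F, B10->S, B9->F; records B1=T, B2=E, B3=S, B8=F, B9=F, B10=S
union over all inputs: B1=T, B1=F, B2=S, B2=E, B3=S, B3=E, B4=F, B5=S, B5=E, B6=T, B7=S, B7=E, B8=T, B8=F, B9=F, B10=S, B10=E (17 outcomes)
size 1 is not enough: best union over all size-1 subsets is 10/17
size 2 is not enough: best union over all size-2 subsets is 15/17
the canonical winner is {1, 2, 3}: size 3, full 17-outcome coverage, earliest index list among size-3 covers
Answer: 1, 2, 3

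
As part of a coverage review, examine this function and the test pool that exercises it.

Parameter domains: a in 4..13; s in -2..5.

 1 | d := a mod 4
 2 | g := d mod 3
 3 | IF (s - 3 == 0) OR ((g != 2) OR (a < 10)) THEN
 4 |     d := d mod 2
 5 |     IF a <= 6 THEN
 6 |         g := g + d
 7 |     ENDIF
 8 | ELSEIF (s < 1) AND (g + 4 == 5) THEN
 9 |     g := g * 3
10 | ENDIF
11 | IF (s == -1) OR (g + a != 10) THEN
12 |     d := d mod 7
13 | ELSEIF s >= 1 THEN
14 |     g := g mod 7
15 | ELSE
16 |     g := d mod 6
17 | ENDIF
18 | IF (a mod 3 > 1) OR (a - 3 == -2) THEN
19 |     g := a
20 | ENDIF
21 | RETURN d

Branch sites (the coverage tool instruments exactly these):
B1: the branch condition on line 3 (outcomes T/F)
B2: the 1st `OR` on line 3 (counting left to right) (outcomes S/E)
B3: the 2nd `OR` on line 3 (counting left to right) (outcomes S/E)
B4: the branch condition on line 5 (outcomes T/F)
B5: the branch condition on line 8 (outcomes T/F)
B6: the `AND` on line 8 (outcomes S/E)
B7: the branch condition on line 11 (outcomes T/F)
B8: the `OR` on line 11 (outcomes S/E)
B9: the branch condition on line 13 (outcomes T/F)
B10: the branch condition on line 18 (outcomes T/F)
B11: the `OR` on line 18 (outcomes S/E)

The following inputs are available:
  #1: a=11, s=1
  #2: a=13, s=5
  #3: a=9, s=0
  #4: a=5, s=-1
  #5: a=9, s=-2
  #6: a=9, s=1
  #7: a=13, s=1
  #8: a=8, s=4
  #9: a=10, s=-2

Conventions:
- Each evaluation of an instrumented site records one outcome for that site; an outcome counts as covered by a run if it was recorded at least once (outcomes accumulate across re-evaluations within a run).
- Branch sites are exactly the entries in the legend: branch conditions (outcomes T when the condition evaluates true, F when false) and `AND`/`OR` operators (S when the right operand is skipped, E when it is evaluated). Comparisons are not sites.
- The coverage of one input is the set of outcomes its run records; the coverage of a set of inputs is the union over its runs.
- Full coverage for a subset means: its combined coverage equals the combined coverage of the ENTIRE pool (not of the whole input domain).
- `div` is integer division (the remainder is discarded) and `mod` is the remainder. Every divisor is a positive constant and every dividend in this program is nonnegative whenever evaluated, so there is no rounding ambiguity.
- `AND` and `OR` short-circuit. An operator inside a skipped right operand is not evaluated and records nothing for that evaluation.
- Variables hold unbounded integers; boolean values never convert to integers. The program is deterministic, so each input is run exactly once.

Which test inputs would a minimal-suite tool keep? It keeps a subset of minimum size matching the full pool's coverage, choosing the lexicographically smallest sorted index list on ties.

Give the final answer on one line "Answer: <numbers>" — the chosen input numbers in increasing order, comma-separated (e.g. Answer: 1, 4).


input #1, a=11, s=1: events B2->E, B3->S, B1->T, B4->F, B8->E, B7->T, B11->S, B10->T; outcomes B1=T, B2=E, B3=S, B4=F, B7=T, B8=E, B10=T, B11=S
input #2, a=13, s=5: events B2->E, B3->S, B1->T, B4->F, B8->E, B7->T, B11->E, B10->F; outcomes B1=T, B2=E, B3=S, B4=F, B7=T, B8=E, B10=F, B11=E
input #3, a=9, s=0: events B2->E, B3->S, B1->T, B4->F, B8->E, B7->F, B9->F, B11->E, B10->F; outcomes B1=T, B2=E, B3=S, B4=F, B7=F, B8=E, B9=F, B10=F, B11=E
input #4, a=5, s=-1: events B2->E, B3->S, B1->T, B4->T, B8->S, B7->T, B11->S, B10->T; outcomes B1=T, B2=E, B3=S, B4=T, B7=T, B8=S, B10=T, B11=S
input #5, a=9, s=-2: events B2->E, B3->S, B1->T, B4->F, B8->E, B7->F, B9->F, B11->E, B10->F; outcomes B1=T, B2=E, B3=S, B4=F, B7=F, B8=E, B9=F, B10=F, B11=E
input #6, a=9, s=1: events B2->E, B3->S, B1->T, B4->F, B8->E, B7->F, B9->T, B11->E, B10->F; outcomes B1=T, B2=E, B3=S, B4=F, B7=F, B8=E, B9=T, B10=F, B11=E
input #7, a=13, s=1: events B2->E, B3->S, B1->T, B4->F, B8->E, B7->T, B11->E, B10->F; outcomes B1=T, B2=E, B3=S, B4=F, B7=T, B8=E, B10=F, B11=E
input #8, a=8, s=4: events B2->E, B3->S, B1->T, B4->F, B8->E, B7->T, B11->S, B10->T; outcomes B1=T, B2=E, B3=S, B4=F, B7=T, B8=E, B10=T, B11=S
input #9, a=10, s=-2: events B2->E, B3->E, B1->F, B6->E, B5->F, B8->E, B7->T, B11->E, B10->F; outcomes B1=F, B2=E, B3=E, B5=F, B6=E, B7=T, B8=E, B10=F, B11=E
pool-wide coverage (19 outcomes): B1=T, B1=F, B2=E, B3=S, B3=E, B4=T, B4=F, B5=F, B6=E, B7=T, B7=F, B8=S, B8=E, B9=T, B9=F, B10=T, B10=F, B11=S, B11=E
no size-1 subset reaches all 19 outcomes (best union: 9/19)
no size-2 subset reaches all 19 outcomes (best union: 15/19)
no size-3 subset reaches all 19 outcomes (best union: 18/19)
at size 4, {3, 4, 6, 9} reaches all 19 outcomes; every lexicographically earlier size-4 subset fails
Answer: 3, 4, 6, 9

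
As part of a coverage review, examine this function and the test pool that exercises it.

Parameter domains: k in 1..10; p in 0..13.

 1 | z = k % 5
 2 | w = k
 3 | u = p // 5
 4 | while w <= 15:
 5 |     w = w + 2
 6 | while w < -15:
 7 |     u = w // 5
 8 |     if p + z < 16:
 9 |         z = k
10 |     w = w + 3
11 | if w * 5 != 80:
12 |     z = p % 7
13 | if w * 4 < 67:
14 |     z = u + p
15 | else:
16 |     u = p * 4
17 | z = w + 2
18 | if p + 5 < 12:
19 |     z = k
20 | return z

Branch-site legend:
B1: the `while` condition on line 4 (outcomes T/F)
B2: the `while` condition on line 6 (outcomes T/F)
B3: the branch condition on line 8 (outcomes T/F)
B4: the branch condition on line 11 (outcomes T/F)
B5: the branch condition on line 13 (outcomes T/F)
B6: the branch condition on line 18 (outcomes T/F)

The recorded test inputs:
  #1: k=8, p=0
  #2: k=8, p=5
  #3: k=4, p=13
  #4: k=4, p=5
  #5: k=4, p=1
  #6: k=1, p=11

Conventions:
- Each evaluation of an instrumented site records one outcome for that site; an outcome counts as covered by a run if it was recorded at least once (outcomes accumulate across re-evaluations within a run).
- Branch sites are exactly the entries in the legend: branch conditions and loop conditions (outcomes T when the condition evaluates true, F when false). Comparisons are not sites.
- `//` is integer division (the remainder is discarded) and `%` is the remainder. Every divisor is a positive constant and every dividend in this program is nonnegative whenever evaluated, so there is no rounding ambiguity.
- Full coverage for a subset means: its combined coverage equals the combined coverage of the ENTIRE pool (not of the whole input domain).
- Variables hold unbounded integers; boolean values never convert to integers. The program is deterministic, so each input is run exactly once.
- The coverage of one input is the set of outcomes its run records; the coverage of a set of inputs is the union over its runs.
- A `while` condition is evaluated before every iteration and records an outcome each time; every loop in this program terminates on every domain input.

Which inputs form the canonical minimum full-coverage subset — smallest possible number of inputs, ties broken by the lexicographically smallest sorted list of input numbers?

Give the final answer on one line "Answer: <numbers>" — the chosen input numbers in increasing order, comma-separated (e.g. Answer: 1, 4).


test 1 (k=8, p=0) fires B1->T, B1->T, B1->T, B1->T, B1->F, B2->F, B4->F, B5->T, B6->T; hits B1=T, B1=F, B2=F, B4=F, B5=T, B6=T
test 2 (k=8, p=5) fires B1->T, B1->T, B1->T, B1->T, B1->F, B2->F, B4->F, B5->T, B6->T; hits B1=T, B1=F, B2=F, B4=F, B5=T, B6=T
test 3 (k=4, p=13) fires B1->T, B1->T, B1->T, B1->T, B1->T, B1->T, B1->F, B2->F, B4->F, B5->T, B6->F; hits B1=T, B1=F, B2=F, B4=F, B5=T, B6=F
test 4 (k=4, p=5) fires B1->T, B1->T, B1->T, B1->T, B1->T, B1->T, B1->F, B2->F, B4->F, B5->T, B6->T; hits B1=T, B1=F, B2=F, B4=F, B5=T, B6=T
test 5 (k=4, p=1) fires B1->T, B1->T, B1->T, B1->T, B1->T, B1->T, B1->F, B2->F, B4->F, B5->T, B6->T; hits B1=T, B1=F, B2=F, B4=F, B5=T, B6=T
test 6 (k=1, p=11) fires B1->T, B1->T, B1->T, B1->T, B1->T, B1->T, B1->T, B1->T, B1->F, B2->F, B4->T, B5->F, B6->F; hits B1=T, B1=F, B2=F, B4=T, B5=F, B6=F
the full pool covers 9 outcomes: B1=T, B1=F, B2=F, B4=T, B4=F, B5=T, B5=F, B6=T, B6=F
every size-1 subset falls short of the 9 outcomes (best: 6/9)
at size 2, {1, 6} reaches all 9 outcomes; every lexicographically earlier size-2 subset fails
Answer: 1, 6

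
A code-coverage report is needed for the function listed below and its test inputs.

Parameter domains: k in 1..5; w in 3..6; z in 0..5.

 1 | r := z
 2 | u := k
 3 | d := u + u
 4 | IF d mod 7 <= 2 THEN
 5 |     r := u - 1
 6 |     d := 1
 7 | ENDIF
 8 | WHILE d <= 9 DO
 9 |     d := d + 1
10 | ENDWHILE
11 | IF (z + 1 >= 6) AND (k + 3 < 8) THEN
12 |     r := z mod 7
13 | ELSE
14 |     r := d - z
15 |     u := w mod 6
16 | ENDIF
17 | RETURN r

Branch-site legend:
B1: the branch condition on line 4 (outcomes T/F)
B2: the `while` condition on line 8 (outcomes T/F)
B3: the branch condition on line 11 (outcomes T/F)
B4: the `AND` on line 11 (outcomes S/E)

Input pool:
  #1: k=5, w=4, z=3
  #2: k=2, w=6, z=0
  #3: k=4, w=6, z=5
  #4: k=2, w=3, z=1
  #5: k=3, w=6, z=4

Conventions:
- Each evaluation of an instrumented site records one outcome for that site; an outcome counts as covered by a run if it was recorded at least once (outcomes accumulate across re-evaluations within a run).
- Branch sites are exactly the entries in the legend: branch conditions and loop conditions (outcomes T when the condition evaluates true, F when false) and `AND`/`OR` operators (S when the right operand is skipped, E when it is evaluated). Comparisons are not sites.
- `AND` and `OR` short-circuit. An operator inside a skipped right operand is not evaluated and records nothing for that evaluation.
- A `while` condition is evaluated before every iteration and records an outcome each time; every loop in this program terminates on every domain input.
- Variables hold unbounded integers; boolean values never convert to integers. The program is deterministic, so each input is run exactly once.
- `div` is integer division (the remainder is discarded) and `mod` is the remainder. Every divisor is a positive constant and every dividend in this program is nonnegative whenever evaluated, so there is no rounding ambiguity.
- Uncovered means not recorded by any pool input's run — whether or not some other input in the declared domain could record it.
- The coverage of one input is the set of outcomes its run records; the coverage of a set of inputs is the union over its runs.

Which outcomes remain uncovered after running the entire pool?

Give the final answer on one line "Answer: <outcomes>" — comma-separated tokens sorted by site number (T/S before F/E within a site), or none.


input #1, k=5, w=4, z=3: outcomes B1=F, B2=F, B3=F, B4=S
input #2, k=2, w=6, z=0: outcomes B1=F, B2=T, B2=F, B3=F, B4=S
input #3, k=4, w=6, z=5: outcomes B1=T, B2=T, B2=F, B3=T, B4=E
input #4, k=2, w=3, z=1: outcomes B1=F, B2=T, B2=F, B3=F, B4=S
input #5, k=3, w=6, z=4: outcomes B1=F, B2=T, B2=F, B3=F, B4=S
union over the pool: B1=T, B1=F, B2=T, B2=F, B3=T, B3=F, B4=S, B4=E
uncovered (0 of 8): none
Answer: none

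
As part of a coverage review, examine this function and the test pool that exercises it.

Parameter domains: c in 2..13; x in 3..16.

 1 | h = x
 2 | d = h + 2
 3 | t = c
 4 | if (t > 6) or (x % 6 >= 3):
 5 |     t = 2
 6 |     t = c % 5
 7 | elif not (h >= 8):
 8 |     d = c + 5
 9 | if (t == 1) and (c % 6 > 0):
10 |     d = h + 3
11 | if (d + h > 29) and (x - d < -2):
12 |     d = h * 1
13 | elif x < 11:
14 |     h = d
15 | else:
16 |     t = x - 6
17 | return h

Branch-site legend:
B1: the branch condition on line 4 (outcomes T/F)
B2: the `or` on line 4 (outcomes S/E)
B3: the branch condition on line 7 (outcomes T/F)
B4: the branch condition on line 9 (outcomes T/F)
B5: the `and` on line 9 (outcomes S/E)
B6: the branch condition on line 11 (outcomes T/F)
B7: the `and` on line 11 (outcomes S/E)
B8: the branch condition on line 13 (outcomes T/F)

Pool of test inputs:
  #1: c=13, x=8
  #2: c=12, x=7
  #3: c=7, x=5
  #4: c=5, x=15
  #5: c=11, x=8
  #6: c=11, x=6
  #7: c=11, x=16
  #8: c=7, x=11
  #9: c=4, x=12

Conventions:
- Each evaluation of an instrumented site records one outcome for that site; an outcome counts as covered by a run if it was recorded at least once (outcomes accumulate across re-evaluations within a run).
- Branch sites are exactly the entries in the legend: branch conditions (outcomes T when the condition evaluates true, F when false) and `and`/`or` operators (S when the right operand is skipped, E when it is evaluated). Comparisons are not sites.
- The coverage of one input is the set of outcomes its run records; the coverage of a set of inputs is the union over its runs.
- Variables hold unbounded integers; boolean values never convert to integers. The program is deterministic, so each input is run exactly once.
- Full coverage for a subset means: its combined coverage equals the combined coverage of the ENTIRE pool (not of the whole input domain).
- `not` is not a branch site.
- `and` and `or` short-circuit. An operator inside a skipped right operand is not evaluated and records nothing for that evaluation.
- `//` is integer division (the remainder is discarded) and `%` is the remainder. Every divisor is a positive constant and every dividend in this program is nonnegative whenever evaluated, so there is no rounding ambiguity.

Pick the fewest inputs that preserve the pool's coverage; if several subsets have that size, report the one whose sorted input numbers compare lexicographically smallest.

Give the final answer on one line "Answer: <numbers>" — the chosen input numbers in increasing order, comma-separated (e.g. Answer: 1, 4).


input #1 (c=13, x=8): covers B1=T, B2=S, B4=F, B5=S, B6=F, B7=S, B8=T
input #2 (c=12, x=7): covers B1=T, B2=S, B4=F, B5=S, B6=F, B7=S, B8=T
input #3 (c=7, x=5): covers B1=T, B2=S, B4=F, B5=S, B6=F, B7=S, B8=T
input #4 (c=5, x=15): covers B1=T, B2=E, B4=F, B5=S, B6=F, B7=E, B8=F
input #5 (c=11, x=8): covers B1=T, B2=S, B4=T, B5=E, B6=F, B7=S, B8=T
input #6 (c=11, x=6): covers B1=T, B2=S, B4=T, B5=E, B6=F, B7=S, B8=T
input #7 (c=11, x=16): covers B1=T, B2=S, B4=T, B5=E, B6=T, B7=E
input #8 (c=7, x=11): covers B1=T, B2=S, B4=F, B5=S, B6=F, B7=S, B8=F
input #9 (c=4, x=12): covers B1=F, B2=E, B3=F, B4=F, B5=S, B6=F, B7=S, B8=F
union over all inputs: B1=T, B1=F, B2=S, B2=E, B3=F, B4=T, B4=F, B5=S, B5=E, B6=T, B6=F, B7=S, B7=E, B8=T, B8=F (15 outcomes)
checked all size-1 subsets: none covers 15 outcomes (max 8/15)
checked all size-2 subsets: none covers 15 outcomes (max 14/15)
at size 3, {1, 7, 9} reaches all 15 outcomes; every lexicographically earlier size-3 subset fails
Answer: 1, 7, 9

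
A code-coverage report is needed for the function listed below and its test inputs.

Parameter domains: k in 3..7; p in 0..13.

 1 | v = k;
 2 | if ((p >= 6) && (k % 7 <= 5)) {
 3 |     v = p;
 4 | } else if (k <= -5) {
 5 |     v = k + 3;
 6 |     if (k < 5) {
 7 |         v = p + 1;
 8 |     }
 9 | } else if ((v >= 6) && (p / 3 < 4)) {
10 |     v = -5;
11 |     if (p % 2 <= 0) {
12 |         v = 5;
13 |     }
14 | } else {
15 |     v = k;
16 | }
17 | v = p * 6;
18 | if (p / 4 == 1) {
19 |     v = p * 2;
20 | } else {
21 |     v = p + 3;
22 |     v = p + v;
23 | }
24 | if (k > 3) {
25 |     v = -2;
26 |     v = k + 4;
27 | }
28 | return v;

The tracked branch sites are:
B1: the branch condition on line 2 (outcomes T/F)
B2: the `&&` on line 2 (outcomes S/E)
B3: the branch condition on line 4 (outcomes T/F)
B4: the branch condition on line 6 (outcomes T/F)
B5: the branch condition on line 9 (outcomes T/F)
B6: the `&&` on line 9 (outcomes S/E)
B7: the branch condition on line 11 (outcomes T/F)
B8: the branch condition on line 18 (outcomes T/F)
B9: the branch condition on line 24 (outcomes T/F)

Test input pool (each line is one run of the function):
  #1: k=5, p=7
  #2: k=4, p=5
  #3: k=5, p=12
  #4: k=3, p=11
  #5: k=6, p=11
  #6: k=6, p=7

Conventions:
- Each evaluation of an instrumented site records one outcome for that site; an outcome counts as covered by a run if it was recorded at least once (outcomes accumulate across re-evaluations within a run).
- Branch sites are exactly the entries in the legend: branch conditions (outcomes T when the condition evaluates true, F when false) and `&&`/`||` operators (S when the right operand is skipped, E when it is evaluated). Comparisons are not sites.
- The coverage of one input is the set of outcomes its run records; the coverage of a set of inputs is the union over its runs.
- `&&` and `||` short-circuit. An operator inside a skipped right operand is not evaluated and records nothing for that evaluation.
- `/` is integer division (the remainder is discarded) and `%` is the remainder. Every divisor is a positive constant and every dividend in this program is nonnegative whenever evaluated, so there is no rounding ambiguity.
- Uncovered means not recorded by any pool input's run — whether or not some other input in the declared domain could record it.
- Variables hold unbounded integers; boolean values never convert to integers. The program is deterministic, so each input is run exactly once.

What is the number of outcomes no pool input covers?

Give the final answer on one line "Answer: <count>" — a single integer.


test 1 (k=5, p=7) fires B2->E, B1->T, B8->T, B9->T; hits B1=T, B2=E, B8=T, B9=T
test 2 (k=4, p=5) fires B2->S, B1->F, B3->F, B6->S, B5->F, B8->T, B9->T; hits B1=F, B2=S, B3=F, B5=F, B6=S, B8=T, B9=T
test 3 (k=5, p=12) fires B2->E, B1->T, B8->F, B9->T; hits B1=T, B2=E, B8=F, B9=T
test 4 (k=3, p=11) fires B2->E, B1->T, B8->F, B9->F; hits B1=T, B2=E, B8=F, B9=F
test 5 (k=6, p=11) fires B2->E, B1->F, B3->F, B6->E, B5->T, B7->F, B8->F, B9->T; hits B1=F, B2=E, B3=F, B5=T, B6=E, B7=F, B8=F, B9=T
test 6 (k=6, p=7) fires B2->E, B1->F, B3->F, B6->E, B5->T, B7->F, B8->T, B9->T; hits B1=F, B2=E, B3=F, B5=T, B6=E, B7=F, B8=T, B9=T
union over the pool: B1=T, B1=F, B2=S, B2=E, B3=F, B5=T, B5=F, B6=S, B6=E, B7=F, B8=T, B8=F, B9=T, B9=F
uncovered (4 of 18): B3=T, B4=T, B4=F, B7=T
Answer: 4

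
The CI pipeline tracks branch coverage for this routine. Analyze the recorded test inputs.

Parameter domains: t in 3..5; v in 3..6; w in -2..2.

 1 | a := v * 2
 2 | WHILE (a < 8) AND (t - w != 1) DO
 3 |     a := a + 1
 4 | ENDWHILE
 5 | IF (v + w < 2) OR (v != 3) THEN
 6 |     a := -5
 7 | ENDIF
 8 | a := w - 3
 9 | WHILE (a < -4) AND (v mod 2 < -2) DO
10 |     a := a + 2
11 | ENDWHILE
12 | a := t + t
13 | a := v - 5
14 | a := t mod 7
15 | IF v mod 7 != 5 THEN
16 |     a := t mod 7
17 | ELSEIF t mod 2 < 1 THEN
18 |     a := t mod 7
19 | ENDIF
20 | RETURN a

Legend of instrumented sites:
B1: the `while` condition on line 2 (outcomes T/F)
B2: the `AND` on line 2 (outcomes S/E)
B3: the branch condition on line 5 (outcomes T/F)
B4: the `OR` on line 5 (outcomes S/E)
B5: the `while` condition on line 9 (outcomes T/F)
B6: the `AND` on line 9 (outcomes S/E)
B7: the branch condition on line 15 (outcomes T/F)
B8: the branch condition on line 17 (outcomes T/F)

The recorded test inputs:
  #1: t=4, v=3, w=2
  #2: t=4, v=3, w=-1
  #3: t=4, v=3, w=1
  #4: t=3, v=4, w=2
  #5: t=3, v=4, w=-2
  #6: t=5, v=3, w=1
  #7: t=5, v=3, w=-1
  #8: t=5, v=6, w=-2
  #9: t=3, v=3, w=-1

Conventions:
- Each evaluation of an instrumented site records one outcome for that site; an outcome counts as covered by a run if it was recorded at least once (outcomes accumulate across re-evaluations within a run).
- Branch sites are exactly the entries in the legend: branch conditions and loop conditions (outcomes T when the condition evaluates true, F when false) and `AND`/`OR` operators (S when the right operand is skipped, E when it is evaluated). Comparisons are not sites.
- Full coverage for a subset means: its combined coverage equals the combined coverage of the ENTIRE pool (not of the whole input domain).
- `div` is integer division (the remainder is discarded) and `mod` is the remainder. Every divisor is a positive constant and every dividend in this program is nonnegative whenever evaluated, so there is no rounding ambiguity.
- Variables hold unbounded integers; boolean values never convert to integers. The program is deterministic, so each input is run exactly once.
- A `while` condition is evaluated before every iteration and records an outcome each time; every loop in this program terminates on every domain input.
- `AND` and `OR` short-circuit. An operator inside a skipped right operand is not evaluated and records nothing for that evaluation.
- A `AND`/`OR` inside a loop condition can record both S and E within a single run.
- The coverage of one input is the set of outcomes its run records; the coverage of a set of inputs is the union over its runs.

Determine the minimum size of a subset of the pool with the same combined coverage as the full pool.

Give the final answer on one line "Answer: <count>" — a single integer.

run #1 (t=4, v=3, w=2) records B1=T, B1=F, B2=S, B2=E, B3=F, B4=E, B5=F, B6=S, B7=T
run #2 (t=4, v=3, w=-1) records B1=T, B1=F, B2=S, B2=E, B3=F, B4=E, B5=F, B6=S, B7=T
run #3 (t=4, v=3, w=1) records B1=T, B1=F, B2=S, B2=E, B3=F, B4=E, B5=F, B6=S, B7=T
run #4 (t=3, v=4, w=2) records B1=F, B2=S, B3=T, B4=E, B5=F, B6=S, B7=T
run #5 (t=3, v=4, w=-2) records B1=F, B2=S, B3=T, B4=E, B5=F, B6=E, B7=T
run #6 (t=5, v=3, w=1) records B1=T, B1=F, B2=S, B2=E, B3=F, B4=E, B5=F, B6=S, B7=T
run #7 (t=5, v=3, w=-1) records B1=T, B1=F, B2=S, B2=E, B3=F, B4=E, B5=F, B6=S, B7=T
run #8 (t=5, v=6, w=-2) records B1=F, B2=S, B3=T, B4=E, B5=F, B6=E, B7=T
run #9 (t=3, v=3, w=-1) records B1=T, B1=F, B2=S, B2=E, B3=F, B4=E, B5=F, B6=S, B7=T
pool-wide coverage (11 outcomes): B1=T, B1=F, B2=S, B2=E, B3=T, B3=F, B4=E, B5=F, B6=S, B6=E, B7=T
no size-1 subset reaches all 11 outcomes (best union: 9/11)
size 2: inputs {1, 5} cover all 11 outcomes, and no lexicographically smaller subset of this size does

Answer: 2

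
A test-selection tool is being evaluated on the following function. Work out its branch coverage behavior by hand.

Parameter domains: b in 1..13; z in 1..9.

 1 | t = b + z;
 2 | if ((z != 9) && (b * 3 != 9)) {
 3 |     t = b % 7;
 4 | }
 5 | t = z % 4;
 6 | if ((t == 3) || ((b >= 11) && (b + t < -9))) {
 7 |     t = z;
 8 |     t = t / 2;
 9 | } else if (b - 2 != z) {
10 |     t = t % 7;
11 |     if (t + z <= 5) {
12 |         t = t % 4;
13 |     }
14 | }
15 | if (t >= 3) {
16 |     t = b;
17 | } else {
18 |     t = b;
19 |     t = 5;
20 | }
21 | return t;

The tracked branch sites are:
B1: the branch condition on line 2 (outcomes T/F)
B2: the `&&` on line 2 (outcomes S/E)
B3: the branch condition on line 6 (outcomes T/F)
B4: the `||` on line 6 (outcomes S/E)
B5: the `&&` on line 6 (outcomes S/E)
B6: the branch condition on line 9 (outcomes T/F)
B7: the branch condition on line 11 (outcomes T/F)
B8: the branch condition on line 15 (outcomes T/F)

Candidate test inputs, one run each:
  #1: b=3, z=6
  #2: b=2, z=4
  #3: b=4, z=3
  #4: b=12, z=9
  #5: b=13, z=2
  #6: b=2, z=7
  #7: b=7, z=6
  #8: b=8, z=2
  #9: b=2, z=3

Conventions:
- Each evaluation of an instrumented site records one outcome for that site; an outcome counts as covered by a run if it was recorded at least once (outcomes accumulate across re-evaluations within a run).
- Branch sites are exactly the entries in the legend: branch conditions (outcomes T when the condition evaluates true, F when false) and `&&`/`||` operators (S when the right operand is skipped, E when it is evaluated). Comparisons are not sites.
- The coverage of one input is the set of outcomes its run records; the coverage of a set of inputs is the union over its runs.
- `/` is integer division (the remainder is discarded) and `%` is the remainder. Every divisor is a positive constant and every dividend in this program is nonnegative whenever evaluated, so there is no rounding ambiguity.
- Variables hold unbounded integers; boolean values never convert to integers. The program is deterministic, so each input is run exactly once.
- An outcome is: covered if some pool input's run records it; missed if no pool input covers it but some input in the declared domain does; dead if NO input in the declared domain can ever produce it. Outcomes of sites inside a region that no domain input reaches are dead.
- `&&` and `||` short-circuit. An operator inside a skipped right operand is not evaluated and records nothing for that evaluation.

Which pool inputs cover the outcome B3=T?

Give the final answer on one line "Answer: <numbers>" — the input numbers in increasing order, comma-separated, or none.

input #1 (b=3, z=6): never hits B3=T
input #2 (b=2, z=4): never hits B3=T
input #3 (b=4, z=3): hits B3=T
input #4 (b=12, z=9): never hits B3=T
input #5 (b=13, z=2): never hits B3=T
input #6 (b=2, z=7): hits B3=T
input #7 (b=7, z=6): never hits B3=T
input #8 (b=8, z=2): never hits B3=T
input #9 (b=2, z=3): hits B3=T

Answer: 3, 6, 9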